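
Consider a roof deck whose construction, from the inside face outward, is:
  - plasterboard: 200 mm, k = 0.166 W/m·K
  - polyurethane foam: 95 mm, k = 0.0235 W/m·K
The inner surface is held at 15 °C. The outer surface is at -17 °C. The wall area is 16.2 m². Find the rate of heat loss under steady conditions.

Q ≈ 98.8 W

Treating each layer as a thermal resistance in series:
R_plasterboard = L/(kA) = 0.2/(0.166×16.2) = 0.07437 K/W
R_polyurethane foam = L/(kA) = 0.095/(0.0235×16.2) = 0.2495 K/W
R_total = 0.3239 K/W
Q = ΔT / R_total = 32 / 0.3239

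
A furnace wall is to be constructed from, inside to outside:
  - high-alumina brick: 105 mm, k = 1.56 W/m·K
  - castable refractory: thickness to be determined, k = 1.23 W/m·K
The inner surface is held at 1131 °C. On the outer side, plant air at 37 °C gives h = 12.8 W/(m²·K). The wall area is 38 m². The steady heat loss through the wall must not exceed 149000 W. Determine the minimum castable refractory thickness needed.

Treating each layer as a thermal resistance in series:
R_high-alumina brick = L/(kA) = 0.105/(1.56×38) = 0.001771 K/W
R_outer film = 1/(h_o·A) = 1/(12.8×38) = 0.002056 K/W
Sum of the known resistances R_other = 0.003827 K/W
Required total resistance R_tot = ΔT/Q_allow = 1094/149000 = 0.007342 K/W
R_castable refractory = R_tot − R_other = 0.003515 K/W
L = R·k·A = 0.003515×1.23×38

L ≈ 164 mm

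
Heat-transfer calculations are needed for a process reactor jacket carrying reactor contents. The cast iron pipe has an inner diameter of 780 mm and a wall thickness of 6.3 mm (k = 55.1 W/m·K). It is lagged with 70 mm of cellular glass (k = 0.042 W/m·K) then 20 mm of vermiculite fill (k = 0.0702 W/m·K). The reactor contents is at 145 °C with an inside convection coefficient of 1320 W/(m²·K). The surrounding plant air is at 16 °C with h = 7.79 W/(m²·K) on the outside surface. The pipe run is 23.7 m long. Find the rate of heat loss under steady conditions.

Per-layer cylindrical resistances, series-summed:
R_inner film = 1/(h_i·2πr₁L) = 1/(1320×2π×0.39×23.7) = 1.304×10^-5 K/W
R_cast iron pipe wall = ln(396.3/390)/(2π×55.1×23.7) = 1.953×10^-6 K/W
R_cellular glass = ln(466.3/396.3)/(2π×0.042×23.7) = 0.02601 K/W
R_vermiculite fill = ln(486.3/466.3)/(2π×0.0702×23.7) = 0.004017 K/W
R_outer film = 1/(h_o·2πr_oL) = 1/(7.79×2π×0.4863×23.7) = 0.001773 K/W
R_total = 0.03181 K/W
Q = ΔT/R_total = 129/0.03181

Q ≈ 4060 W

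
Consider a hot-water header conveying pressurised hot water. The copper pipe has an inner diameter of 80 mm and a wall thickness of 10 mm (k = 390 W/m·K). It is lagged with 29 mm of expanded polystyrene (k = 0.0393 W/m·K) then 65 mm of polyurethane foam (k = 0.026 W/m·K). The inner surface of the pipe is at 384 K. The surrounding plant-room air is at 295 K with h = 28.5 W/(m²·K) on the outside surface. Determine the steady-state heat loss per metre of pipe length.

Treating each annulus and film as a series resistance:
R_copper pipe wall = ln(50/40)/(2π×390×1) = 9.106×10^-5 K/W
R_expanded polystyrene = ln(79/50)/(2π×0.0393×1) = 1.852 K/W
R_polyurethane foam = ln(144/79)/(2π×0.026×1) = 3.675 K/W
R_outer film = 1/(h_o·2πr_oL) = 1/(28.5×2π×0.144×1) = 0.03878 K/W
R_total = 5.566 K/W
Q = ΔT/R_total = 89/5.566

q′ ≈ 16 W/m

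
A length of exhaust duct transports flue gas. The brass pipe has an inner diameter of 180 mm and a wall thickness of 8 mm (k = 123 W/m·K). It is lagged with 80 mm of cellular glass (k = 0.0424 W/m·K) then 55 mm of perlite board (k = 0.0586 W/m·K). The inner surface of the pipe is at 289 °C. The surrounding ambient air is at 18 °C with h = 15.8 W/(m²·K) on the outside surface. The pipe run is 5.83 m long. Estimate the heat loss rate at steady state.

Q ≈ 524 W

Treating each annulus and film as a series resistance:
R_brass pipe wall = ln(98/90)/(2π×123×5.83) = 1.89×10^-5 K/W
R_cellular glass = ln(178/98)/(2π×0.0424×5.83) = 0.3843 K/W
R_perlite board = ln(233/178)/(2π×0.0586×5.83) = 0.1254 K/W
R_outer film = 1/(h_o·2πr_oL) = 1/(15.8×2π×0.233×5.83) = 0.007415 K/W
R_total = 0.5171 K/W
Q = ΔT/R_total = 271/0.5171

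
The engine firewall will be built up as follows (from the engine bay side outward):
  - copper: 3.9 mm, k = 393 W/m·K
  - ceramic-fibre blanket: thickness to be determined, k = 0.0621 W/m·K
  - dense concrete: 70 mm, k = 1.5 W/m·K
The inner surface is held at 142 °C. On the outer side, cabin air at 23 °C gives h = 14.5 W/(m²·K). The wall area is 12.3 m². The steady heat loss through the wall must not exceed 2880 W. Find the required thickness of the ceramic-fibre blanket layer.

L ≈ 24.4 mm

Treating each layer as a thermal resistance in series:
R_copper = L/(kA) = 0.0039/(393×12.3) = 8.068×10^-7 K/W
R_dense concrete = L/(kA) = 0.07/(1.5×12.3) = 0.003794 K/W
R_outer film = 1/(h_o·A) = 1/(14.5×12.3) = 0.005607 K/W
Sum of the known resistances R_other = 0.009402 K/W
Required total resistance R_tot = ΔT/Q_allow = 119/2880 = 0.04132 K/W
R_ceramic-fibre blanket = R_tot − R_other = 0.03192 K/W
L = R·k·A = 0.03192×0.0621×12.3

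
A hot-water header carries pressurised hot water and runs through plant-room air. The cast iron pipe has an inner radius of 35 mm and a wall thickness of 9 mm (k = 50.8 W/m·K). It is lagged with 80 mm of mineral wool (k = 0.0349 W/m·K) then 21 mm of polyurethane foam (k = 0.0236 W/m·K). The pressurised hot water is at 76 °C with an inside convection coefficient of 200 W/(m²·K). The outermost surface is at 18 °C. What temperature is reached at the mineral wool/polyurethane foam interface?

T ≈ 28.5 °C

Radial resistances (cylindrical: R_cond = ln(r_o/r_i)/(2πkL), R_conv = 1/(h·2πrL)):
R_inner film = 1/(h_i·2πr₁L) = 1/(200×2π×0.035×1) = 0.02274 K/W
R_cast iron pipe wall = ln(44/35)/(2π×50.8×1) = 7.17×10^-4 K/W
R_mineral wool = ln(124/44)/(2π×0.0349×1) = 4.725 K/W
R_polyurethane foam = ln(145/124)/(2π×0.0236×1) = 1.055 K/W
R_total = 5.803 K/W
Q = ΔT/R_total = 58/5.803
Q = 9.99 W/m
T_interface = T_inner − Q·ΣR(inner→interface) = 76 − 9.99×4.748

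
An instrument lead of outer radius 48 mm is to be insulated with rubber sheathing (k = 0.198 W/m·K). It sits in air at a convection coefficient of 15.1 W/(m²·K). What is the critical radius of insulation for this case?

For a cylinder r_cr = k/h = 0.198/15.1
r_cr = 13.1 mm; since the bare radius (48 mm) is above r_cr, any added insulation will reduce heat loss.

r_cr ≈ 13.1 mm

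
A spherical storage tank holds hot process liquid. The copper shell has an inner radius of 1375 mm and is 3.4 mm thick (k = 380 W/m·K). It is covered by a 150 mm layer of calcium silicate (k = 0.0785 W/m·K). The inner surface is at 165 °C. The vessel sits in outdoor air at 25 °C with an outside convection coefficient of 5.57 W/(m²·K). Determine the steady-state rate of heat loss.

Q ≈ 1790 W

Each spherical layer contributes R = (1/r_i − 1/r_o)/(4πk):
R_copper shell = (1/1.375 − 1/1.3784)/(4π×380) = 3.757×10^-7 K/W
R_calcium silicate = (1/1.3784 − 1/1.5284)/(4π×0.0785) = 0.07218 K/W
R_outer film = 1/(h·4πr_o²) = 1/(5.57×4π×1.5284²) = 0.006116 K/W
R_total = 0.07829 K/W
Q = ΔT/R_total = 140/0.07829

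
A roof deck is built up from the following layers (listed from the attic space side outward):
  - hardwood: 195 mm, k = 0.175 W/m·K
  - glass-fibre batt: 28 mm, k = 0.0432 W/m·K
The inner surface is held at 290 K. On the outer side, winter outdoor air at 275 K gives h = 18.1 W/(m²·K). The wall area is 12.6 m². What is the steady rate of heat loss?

Q ≈ 104 W

Using the resistance-network approach (series):
R_hardwood = L/(kA) = 0.195/(0.175×12.6) = 0.08844 K/W
R_glass-fibre batt = L/(kA) = 0.028/(0.0432×12.6) = 0.05144 K/W
R_outer film = 1/(h_o·A) = 1/(18.1×12.6) = 0.004385 K/W
R_total = 0.1443 K/W
Q = ΔT / R_total = 15 / 0.1443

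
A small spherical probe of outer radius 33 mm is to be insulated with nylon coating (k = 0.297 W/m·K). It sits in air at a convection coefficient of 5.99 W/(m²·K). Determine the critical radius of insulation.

For a sphere r_cr = 2k/h = 2×0.297/5.99
r_cr = 99.2 mm; since the bare radius (33 mm) is below r_cr, adding a thin layer of insulation will *increase* heat loss.

r_cr ≈ 99.2 mm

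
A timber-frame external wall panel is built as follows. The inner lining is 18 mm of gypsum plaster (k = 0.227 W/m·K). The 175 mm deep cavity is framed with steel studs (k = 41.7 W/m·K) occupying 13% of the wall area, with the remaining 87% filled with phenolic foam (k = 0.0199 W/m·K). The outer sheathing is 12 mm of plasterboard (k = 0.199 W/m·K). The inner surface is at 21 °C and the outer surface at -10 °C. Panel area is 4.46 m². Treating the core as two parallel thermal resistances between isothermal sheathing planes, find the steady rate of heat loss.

Q ≈ 805 W

Sheathing layers in series; stud and cavity paths in parallel between them.
R_inner = 0.018/(0.227×4.46) = 0.01778 K/W
R_stud  = 0.175/(41.7×0.13×4.46) = 0.007238 K/W
R_cav   = 0.175/(0.0199×0.87×4.46) = 2.266 K/W
1/R_core = 1/R_stud + 1/R_cav → R_core = 0.007215 K/W
R_outer = 0.012/(0.199×4.46) = 0.01352 K/W
R_total = 0.03851 K/W
Q = ΔT/R_total = 31/0.03851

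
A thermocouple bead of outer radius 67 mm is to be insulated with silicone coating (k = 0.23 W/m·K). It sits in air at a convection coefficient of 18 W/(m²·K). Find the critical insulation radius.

r_cr ≈ 25.6 mm

For a sphere r_cr = 2k/h = 2×0.23/18
r_cr = 25.6 mm; since the bare radius (67 mm) is above r_cr, any added insulation will reduce heat loss.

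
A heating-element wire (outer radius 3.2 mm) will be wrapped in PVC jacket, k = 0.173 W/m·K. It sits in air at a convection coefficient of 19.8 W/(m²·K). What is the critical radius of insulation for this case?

For a cylinder r_cr = k/h = 0.173/19.8
r_cr = 8.74 mm; since the bare radius (3.2 mm) is below r_cr, adding a thin layer of insulation will *increase* heat loss.

r_cr ≈ 8.74 mm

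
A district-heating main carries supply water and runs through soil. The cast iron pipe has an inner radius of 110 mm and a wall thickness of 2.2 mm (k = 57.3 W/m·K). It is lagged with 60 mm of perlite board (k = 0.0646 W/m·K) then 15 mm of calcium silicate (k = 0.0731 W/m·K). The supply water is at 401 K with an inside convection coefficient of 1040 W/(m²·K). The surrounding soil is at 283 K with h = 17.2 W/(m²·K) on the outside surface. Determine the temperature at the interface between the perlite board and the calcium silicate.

Cylindrical conduction, so R = ln(r₂/r₁)/(2πkL) per layer, in series:
R_inner film = 1/(h_i·2πr₁L) = 1/(1040×2π×0.11×1) = 0.001391 K/W
R_cast iron pipe wall = ln(112.2/110)/(2π×57.3×1) = 5.5×10^-5 K/W
R_perlite board = ln(172.2/112.2)/(2π×0.0646×1) = 1.055 K/W
R_calcium silicate = ln(187.2/172.2)/(2π×0.0731×1) = 0.1818 K/W
R_outer film = 1/(h_o·2πr_oL) = 1/(17.2×2π×0.1872×1) = 0.04943 K/W
R_total = 1.288 K/W
Q = ΔT/R_total = 118/1.288
Q = 91.6 W/m
T_interface = T_inner − Q·ΣR(inner→interface) = 401 − 91.6×1.057

T ≈ 304 K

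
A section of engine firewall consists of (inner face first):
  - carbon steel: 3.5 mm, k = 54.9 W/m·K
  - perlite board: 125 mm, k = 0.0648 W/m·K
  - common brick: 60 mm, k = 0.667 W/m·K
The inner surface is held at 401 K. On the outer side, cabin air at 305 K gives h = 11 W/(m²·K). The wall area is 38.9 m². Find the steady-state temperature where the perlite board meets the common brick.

T ≈ 313 K

Series thermal resistances:
R_carbon steel = L/(kA) = 0.0035/(54.9×38.9) = 1.639×10^-6 K/W
R_perlite board = L/(kA) = 0.125/(0.0648×38.9) = 0.04959 K/W
R_common brick = L/(kA) = 0.06/(0.667×38.9) = 0.002312 K/W
R_outer film = 1/(h_o·A) = 1/(11×38.9) = 0.002337 K/W
R_total = 0.05424 K/W;  Q = ΔT/R_total = 96/0.05424 = 1770 W
T_interface = T_inner − Q·ΣR(inner→interface) = 401 − 1770×0.04959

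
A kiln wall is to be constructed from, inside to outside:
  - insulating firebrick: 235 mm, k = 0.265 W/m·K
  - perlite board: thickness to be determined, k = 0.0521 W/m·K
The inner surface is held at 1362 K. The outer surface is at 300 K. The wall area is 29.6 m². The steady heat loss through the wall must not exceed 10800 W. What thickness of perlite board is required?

Using the resistance-network approach (series):
R_insulating firebrick = L/(kA) = 0.235/(0.265×29.6) = 0.02996 K/W
Sum of the known resistances R_other = 0.02996 K/W
Required total resistance R_tot = ΔT/Q_allow = 1062/10800 = 0.09833 K/W
R_perlite board = R_tot − R_other = 0.06837 K/W
L = R·k·A = 0.06837×0.0521×29.6

L ≈ 105 mm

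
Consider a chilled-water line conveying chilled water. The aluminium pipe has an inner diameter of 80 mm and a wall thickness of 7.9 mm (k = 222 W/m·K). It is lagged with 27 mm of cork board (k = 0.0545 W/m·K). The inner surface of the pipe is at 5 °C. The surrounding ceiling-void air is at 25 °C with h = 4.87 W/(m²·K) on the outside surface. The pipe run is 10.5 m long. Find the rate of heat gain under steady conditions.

Cylindrical conduction, so R = ln(r₂/r₁)/(2πkL) per layer, in series:
R_aluminium pipe wall = ln(47.9/40)/(2π×222×10.5) = 1.231×10^-5 K/W
R_cork board = ln(74.9/47.9)/(2π×0.0545×10.5) = 0.1243 K/W
R_outer film = 1/(h_o·2πr_oL) = 1/(4.87×2π×0.0749×10.5) = 0.04155 K/W
R_total = 0.1659 K/W
Q = ΔT/R_total = 20/0.1659

Q ≈ 121 W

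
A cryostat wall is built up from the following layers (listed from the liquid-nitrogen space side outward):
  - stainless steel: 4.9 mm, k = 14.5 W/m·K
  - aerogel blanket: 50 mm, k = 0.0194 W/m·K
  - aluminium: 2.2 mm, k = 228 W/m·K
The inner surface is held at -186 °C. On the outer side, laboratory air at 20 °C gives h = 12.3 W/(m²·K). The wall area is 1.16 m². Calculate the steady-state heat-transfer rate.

Treating each layer as a thermal resistance in series:
R_stainless steel = L/(kA) = 0.0049/(14.5×1.16) = 2.913×10^-4 K/W
R_aerogel blanket = L/(kA) = 0.05/(0.0194×1.16) = 2.222 K/W
R_aluminium = L/(kA) = 0.0022/(228×1.16) = 8.318×10^-6 K/W
R_outer film = 1/(h_o·A) = 1/(12.3×1.16) = 0.07009 K/W
R_total = 2.292 K/W
Q = ΔT / R_total = 206 / 2.292

Q ≈ 89.9 W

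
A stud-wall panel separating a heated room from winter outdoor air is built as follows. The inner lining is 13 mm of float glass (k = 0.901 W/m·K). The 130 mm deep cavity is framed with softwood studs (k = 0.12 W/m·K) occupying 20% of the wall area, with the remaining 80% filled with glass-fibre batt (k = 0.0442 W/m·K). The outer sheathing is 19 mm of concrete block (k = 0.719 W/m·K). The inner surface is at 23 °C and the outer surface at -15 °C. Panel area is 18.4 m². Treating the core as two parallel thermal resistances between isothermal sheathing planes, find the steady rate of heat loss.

Sheathing layers in series; stud and cavity paths in parallel between them.
R_inner = 0.013/(0.901×18.4) = 7.842×10^-4 K/W
R_stud  = 0.13/(0.12×0.2×18.4) = 0.2944 K/W
R_cav   = 0.13/(0.0442×0.8×18.4) = 0.1998 K/W
1/R_core = 1/R_stud + 1/R_cav → R_core = 0.119 K/W
R_outer = 0.019/(0.719×18.4) = 0.001436 K/W
R_total = 0.1212 K/W
Q = ΔT/R_total = 38/0.1212

Q ≈ 313 W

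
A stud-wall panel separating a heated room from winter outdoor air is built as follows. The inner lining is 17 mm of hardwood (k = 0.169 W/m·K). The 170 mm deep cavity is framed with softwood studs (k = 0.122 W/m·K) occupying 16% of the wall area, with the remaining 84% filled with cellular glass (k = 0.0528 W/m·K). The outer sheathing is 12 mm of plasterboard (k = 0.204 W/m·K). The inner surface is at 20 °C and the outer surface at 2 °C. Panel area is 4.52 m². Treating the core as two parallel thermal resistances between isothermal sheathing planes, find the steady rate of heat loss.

Q ≈ 28.8 W

Sheathing layers in series; stud and cavity paths in parallel between them.
R_inner = 0.017/(0.169×4.52) = 0.02225 K/W
R_stud  = 0.17/(0.122×0.16×4.52) = 1.927 K/W
R_cav   = 0.17/(0.0528×0.84×4.52) = 0.848 K/W
1/R_core = 1/R_stud + 1/R_cav → R_core = 0.5888 K/W
R_outer = 0.012/(0.204×4.52) = 0.01301 K/W
R_total = 0.6241 K/W
Q = ΔT/R_total = 18/0.6241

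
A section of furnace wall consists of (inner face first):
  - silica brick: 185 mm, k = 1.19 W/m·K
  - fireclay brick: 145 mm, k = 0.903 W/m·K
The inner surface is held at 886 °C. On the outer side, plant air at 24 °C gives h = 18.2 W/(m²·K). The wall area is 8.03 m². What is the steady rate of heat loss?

Model the wall as resistances in series:
R_silica brick = L/(kA) = 0.185/(1.19×8.03) = 0.01936 K/W
R_fireclay brick = L/(kA) = 0.145/(0.903×8.03) = 0.02 K/W
R_outer film = 1/(h_o·A) = 1/(18.2×8.03) = 0.006842 K/W
R_total = 0.0462 K/W
Q = ΔT / R_total = 862 / 0.0462

Q ≈ 18700 W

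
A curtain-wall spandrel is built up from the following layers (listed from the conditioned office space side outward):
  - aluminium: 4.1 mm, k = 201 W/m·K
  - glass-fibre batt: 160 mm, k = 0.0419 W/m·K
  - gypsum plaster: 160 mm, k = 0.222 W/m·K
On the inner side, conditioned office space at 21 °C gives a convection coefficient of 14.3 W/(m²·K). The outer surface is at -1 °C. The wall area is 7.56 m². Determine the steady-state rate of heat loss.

Thermal resistances in series:
R_inner film = 1/(h_i·A) = 1/(14.3×7.56) = 0.00925 K/W
R_aluminium = L/(kA) = 0.0041/(201×7.56) = 2.698×10^-6 K/W
R_glass-fibre batt = L/(kA) = 0.16/(0.0419×7.56) = 0.5051 K/W
R_gypsum plaster = L/(kA) = 0.16/(0.222×7.56) = 0.09533 K/W
R_total = 0.6097 K/W
Q = ΔT / R_total = 22 / 0.6097

Q ≈ 36.1 W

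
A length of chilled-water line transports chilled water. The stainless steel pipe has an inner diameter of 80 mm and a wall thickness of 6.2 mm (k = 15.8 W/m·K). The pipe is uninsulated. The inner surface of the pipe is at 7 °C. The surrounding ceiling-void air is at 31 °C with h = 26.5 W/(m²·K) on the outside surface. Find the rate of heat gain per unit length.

Radial resistances (cylindrical: R_cond = ln(r_o/r_i)/(2πkL), R_conv = 1/(h·2πrL)):
R_stainless steel pipe wall = ln(46.2/40)/(2π×15.8×1) = 0.001452 K/W
R_outer film = 1/(h_o·2πr_oL) = 1/(26.5×2π×0.0462×1) = 0.13 K/W
R_total = 0.1314 K/W
Q = ΔT/R_total = 24/0.1314

q′ ≈ 183 W/m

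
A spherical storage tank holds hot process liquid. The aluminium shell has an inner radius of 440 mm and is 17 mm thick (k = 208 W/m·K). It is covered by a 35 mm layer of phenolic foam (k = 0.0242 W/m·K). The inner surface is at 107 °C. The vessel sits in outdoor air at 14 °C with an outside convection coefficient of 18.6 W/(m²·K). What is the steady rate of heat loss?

Spherical conduction: R = (1/r_in − 1/r_out)/(4πk) per layer; series-sum.
R_aluminium shell = (1/0.44 − 1/0.457)/(4π×208) = 3.234×10^-5 K/W
R_phenolic foam = (1/0.457 − 1/0.492)/(4π×0.0242) = 0.5119 K/W
R_outer film = 1/(h·4πr_o²) = 1/(18.6×4π×0.492²) = 0.01767 K/W
R_total = 0.5296 K/W
Q = ΔT/R_total = 93/0.5296

Q ≈ 176 W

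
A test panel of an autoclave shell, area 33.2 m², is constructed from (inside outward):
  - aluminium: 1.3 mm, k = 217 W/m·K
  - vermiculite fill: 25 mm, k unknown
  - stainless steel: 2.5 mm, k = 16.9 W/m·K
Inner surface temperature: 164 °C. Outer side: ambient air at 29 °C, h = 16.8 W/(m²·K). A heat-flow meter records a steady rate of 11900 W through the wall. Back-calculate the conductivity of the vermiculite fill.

Thermal resistances in series:
R_aluminium = L/(kA) = 0.0013/(217×33.2) = 1.804×10^-7 K/W
R_stainless steel = L/(kA) = 0.0025/(16.9×33.2) = 4.456×10^-6 K/W
R_outer film = 1/(h_o·A) = 1/(16.8×33.2) = 0.001793 K/W
Sum of known resistances R_other = 0.001798 K/W
Total R = ΔT/Q = 135/11900 = 0.01134 K/W
R_vermiculite fill = R_total − R_other = 0.009547 K/W
k = L/(R·A) = 0.025/(0.009547×33.2)

k ≈ 0.0789 W/(m·K)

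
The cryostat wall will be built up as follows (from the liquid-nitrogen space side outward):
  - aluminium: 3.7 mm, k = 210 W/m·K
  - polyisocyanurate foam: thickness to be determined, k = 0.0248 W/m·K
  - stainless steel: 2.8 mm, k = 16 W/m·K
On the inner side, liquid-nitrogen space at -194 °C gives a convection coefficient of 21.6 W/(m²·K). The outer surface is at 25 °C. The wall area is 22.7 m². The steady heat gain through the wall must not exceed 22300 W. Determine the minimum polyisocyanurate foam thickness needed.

Series thermal resistances:
R_inner film = 1/(h_i·A) = 1/(21.6×22.7) = 0.002039 K/W
R_aluminium = L/(kA) = 0.0037/(210×22.7) = 7.762×10^-7 K/W
R_stainless steel = L/(kA) = 0.0028/(16×22.7) = 7.709×10^-6 K/W
Sum of the known resistances R_other = 0.002048 K/W
Required total resistance R_tot = ΔT/Q_allow = 219/22300 = 0.009821 K/W
R_polyisocyanurate foam = R_tot − R_other = 0.007773 K/W
L = R·k·A = 0.007773×0.0248×22.7

L ≈ 4.38 mm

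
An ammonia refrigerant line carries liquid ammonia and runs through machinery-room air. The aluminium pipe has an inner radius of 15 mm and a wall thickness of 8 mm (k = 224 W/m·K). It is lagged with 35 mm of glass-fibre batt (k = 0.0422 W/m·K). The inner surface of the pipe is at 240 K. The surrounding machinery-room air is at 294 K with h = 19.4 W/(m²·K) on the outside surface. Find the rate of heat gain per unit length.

Per-layer cylindrical resistances, series-summed:
R_aluminium pipe wall = ln(23/15)/(2π×224×1) = 3.037×10^-4 K/W
R_glass-fibre batt = ln(58/23)/(2π×0.0422×1) = 3.488 K/W
R_outer film = 1/(h_o·2πr_oL) = 1/(19.4×2π×0.058×1) = 0.1414 K/W
R_total = 3.63 K/W
Q = ΔT/R_total = 54/3.63

q′ ≈ 14.9 W/m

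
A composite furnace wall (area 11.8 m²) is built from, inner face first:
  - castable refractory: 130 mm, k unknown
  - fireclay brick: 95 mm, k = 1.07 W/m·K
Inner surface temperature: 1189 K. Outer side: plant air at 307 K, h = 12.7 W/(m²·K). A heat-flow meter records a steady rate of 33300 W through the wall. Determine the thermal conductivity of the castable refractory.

Treating each layer as a thermal resistance in series:
R_fireclay brick = L/(kA) = 0.095/(1.07×11.8) = 0.007524 K/W
R_outer film = 1/(h_o·A) = 1/(12.7×11.8) = 0.006673 K/W
Sum of known resistances R_other = 0.0142 K/W
Total R = ΔT/Q = 882/33300 = 0.02649 K/W
R_castable refractory = R_total − R_other = 0.01229 K/W
k = L/(R·A) = 0.13/(0.01229×11.8)

k ≈ 0.896 W/(m·K)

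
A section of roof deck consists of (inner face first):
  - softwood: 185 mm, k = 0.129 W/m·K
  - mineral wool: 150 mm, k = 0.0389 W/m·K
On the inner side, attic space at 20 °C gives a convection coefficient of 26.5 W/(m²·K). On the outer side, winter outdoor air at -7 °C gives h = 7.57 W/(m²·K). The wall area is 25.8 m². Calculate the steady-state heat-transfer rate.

Q ≈ 128 W

Model the wall as resistances in series:
R_inner film = 1/(h_i·A) = 1/(26.5×25.8) = 0.001463 K/W
R_softwood = L/(kA) = 0.185/(0.129×25.8) = 0.05559 K/W
R_mineral wool = L/(kA) = 0.15/(0.0389×25.8) = 0.1495 K/W
R_outer film = 1/(h_o·A) = 1/(7.57×25.8) = 0.00512 K/W
R_total = 0.2116 K/W
Q = ΔT / R_total = 27 / 0.2116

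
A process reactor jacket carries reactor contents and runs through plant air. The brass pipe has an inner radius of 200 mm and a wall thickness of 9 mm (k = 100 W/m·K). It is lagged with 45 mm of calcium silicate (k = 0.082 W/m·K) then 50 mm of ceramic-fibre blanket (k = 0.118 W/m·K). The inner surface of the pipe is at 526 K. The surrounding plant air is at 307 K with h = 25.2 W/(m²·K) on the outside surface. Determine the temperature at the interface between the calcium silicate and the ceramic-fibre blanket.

Cylindrical conduction, so R = ln(r₂/r₁)/(2πkL) per layer, in series:
R_brass pipe wall = ln(209/200)/(2π×100×1) = 7.006×10^-5 K/W
R_calcium silicate = ln(254/209)/(2π×0.082×1) = 0.3785 K/W
R_ceramic-fibre blanket = ln(304/254)/(2π×0.118×1) = 0.2424 K/W
R_outer film = 1/(h_o·2πr_oL) = 1/(25.2×2π×0.304×1) = 0.02078 K/W
R_total = 0.6417 K/W
Q = ΔT/R_total = 219/0.6417
Q = 341 W/m
T_interface = T_inner − Q·ΣR(inner→interface) = 526 − 341×0.3785

T ≈ 397 K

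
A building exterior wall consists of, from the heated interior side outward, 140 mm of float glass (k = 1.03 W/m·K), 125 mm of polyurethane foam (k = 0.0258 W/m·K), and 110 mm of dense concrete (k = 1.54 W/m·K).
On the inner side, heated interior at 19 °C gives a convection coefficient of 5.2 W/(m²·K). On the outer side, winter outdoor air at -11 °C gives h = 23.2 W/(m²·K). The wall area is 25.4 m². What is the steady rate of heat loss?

Series thermal resistances:
R_inner film = 1/(h_i·A) = 1/(5.2×25.4) = 0.007571 K/W
R_float glass = L/(kA) = 0.14/(1.03×25.4) = 0.005351 K/W
R_polyurethane foam = L/(kA) = 0.125/(0.0258×25.4) = 0.1907 K/W
R_dense concrete = L/(kA) = 0.11/(1.54×25.4) = 0.002812 K/W
R_outer film = 1/(h_o·A) = 1/(23.2×25.4) = 0.001697 K/W
R_total = 0.2082 K/W
Q = ΔT / R_total = 30 / 0.2082

Q ≈ 144 W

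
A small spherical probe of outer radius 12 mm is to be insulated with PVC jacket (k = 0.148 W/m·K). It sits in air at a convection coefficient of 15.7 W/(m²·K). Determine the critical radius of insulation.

r_cr ≈ 18.9 mm

For a sphere r_cr = 2k/h = 2×0.148/15.7
r_cr = 18.9 mm; since the bare radius (12 mm) is below r_cr, adding a thin layer of insulation will *increase* heat loss.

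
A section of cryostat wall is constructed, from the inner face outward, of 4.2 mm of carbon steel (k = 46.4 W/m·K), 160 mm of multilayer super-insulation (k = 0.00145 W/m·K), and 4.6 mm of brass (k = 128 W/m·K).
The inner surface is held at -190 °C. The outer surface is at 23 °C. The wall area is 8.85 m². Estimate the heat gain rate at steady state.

Q ≈ 17.1 W

Thermal resistances in series:
R_carbon steel = L/(kA) = 0.0042/(46.4×8.85) = 1.023×10^-5 K/W
R_multilayer super-insulation = L/(kA) = 0.16/(0.00145×8.85) = 12.47 K/W
R_brass = L/(kA) = 0.0046/(128×8.85) = 4.061×10^-6 K/W
R_total = 12.47 K/W
Q = ΔT / R_total = 213 / 12.47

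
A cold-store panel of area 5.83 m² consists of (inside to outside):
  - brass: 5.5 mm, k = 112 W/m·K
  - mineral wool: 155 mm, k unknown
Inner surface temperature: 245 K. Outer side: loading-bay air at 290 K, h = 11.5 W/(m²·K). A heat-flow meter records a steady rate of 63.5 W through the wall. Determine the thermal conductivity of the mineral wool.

Thermal resistances in series:
R_brass = L/(kA) = 0.0055/(112×5.83) = 8.423×10^-6 K/W
R_outer film = 1/(h_o·A) = 1/(11.5×5.83) = 0.01492 K/W
Sum of known resistances R_other = 0.01492 K/W
Total R = ΔT/Q = 45/63.5 = 0.7087 K/W
R_mineral wool = R_total − R_other = 0.6937 K/W
k = L/(R·A) = 0.155/(0.6937×5.83)

k ≈ 0.0383 W/(m·K)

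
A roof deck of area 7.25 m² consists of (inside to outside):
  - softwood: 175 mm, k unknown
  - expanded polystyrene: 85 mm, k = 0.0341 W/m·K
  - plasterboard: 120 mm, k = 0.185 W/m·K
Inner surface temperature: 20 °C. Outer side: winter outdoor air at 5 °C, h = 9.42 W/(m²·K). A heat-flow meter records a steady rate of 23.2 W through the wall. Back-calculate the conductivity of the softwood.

Treating each layer as a thermal resistance in series:
R_expanded polystyrene = L/(kA) = 0.085/(0.0341×7.25) = 0.3438 K/W
R_plasterboard = L/(kA) = 0.12/(0.185×7.25) = 0.08947 K/W
R_outer film = 1/(h_o·A) = 1/(9.42×7.25) = 0.01464 K/W
Sum of known resistances R_other = 0.4479 K/W
Total R = ΔT/Q = 15/23.2 = 0.6466 K/W
R_softwood = R_total − R_other = 0.1986 K/W
k = L/(R·A) = 0.175/(0.1986×7.25)

k ≈ 0.122 W/(m·K)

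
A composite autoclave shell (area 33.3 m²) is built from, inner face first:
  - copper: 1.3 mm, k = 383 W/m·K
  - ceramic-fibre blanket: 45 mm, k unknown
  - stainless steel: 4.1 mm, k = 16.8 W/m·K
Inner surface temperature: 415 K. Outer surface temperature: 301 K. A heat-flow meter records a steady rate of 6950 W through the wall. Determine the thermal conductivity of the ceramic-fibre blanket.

k ≈ 0.0824 W/(m·K)

Using the resistance-network approach (series):
R_copper = L/(kA) = 0.0013/(383×33.3) = 1.019×10^-7 K/W
R_stainless steel = L/(kA) = 0.0041/(16.8×33.3) = 7.329×10^-6 K/W
Sum of known resistances R_other = 7.431×10^-6 K/W
Total R = ΔT/Q = 114/6950 = 0.0164 K/W
R_ceramic-fibre blanket = R_total − R_other = 0.0164 K/W
k = L/(R·A) = 0.045/(0.0164×33.3)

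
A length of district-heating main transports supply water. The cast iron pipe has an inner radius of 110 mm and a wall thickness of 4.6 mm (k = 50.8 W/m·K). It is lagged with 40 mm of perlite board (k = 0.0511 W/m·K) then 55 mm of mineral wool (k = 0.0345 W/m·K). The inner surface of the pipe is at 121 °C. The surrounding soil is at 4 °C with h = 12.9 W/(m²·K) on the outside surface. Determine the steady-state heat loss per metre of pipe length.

q′ ≈ 48.8 W/m

Cylindrical conduction, so R = ln(r₂/r₁)/(2πkL) per layer, in series:
R_cast iron pipe wall = ln(114.6/110)/(2π×50.8×1) = 1.283×10^-4 K/W
R_perlite board = ln(154.6/114.6)/(2π×0.0511×1) = 0.9325 K/W
R_mineral wool = ln(209.6/154.6)/(2π×0.0345×1) = 1.404 K/W
R_outer film = 1/(h_o·2πr_oL) = 1/(12.9×2π×0.2096×1) = 0.05886 K/W
R_total = 2.396 K/W
Q = ΔT/R_total = 117/2.396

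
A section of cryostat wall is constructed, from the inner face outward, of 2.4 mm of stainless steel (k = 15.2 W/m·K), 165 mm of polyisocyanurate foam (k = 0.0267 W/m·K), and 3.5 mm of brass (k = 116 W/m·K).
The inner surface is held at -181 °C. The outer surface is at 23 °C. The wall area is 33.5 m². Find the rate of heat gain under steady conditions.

Treating each layer as a thermal resistance in series:
R_stainless steel = L/(kA) = 0.0024/(15.2×33.5) = 4.713×10^-6 K/W
R_polyisocyanurate foam = L/(kA) = 0.165/(0.0267×33.5) = 0.1845 K/W
R_brass = L/(kA) = 0.0035/(116×33.5) = 9.007×10^-7 K/W
R_total = 0.1845 K/W
Q = ΔT / R_total = 204 / 0.1845

Q ≈ 1110 W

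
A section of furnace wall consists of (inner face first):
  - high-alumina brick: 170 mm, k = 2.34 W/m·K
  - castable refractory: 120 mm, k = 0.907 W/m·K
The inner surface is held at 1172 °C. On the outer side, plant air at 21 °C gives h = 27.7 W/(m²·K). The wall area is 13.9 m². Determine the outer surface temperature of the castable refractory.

Treating each layer as a thermal resistance in series:
R_high-alumina brick = L/(kA) = 0.17/(2.34×13.9) = 0.005227 K/W
R_castable refractory = L/(kA) = 0.12/(0.907×13.9) = 0.009518 K/W
R_outer film = 1/(h_o·A) = 1/(27.7×13.9) = 0.002597 K/W
R_total = 0.01734 K/W;  Q = ΔT/R_total = 1151/0.01734 = 66370 W
T_interface = T_inner − Q·ΣR(inner→interface) = 1172 − 66400×0.01474

T ≈ 193 °C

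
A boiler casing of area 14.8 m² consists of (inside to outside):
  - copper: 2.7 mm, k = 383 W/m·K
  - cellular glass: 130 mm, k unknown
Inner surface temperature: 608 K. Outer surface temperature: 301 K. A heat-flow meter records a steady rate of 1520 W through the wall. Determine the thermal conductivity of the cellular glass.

k ≈ 0.0435 W/(m·K)

Using the resistance-network approach (series):
R_copper = L/(kA) = 0.0027/(383×14.8) = 4.763×10^-7 K/W
Sum of known resistances R_other = 4.763×10^-7 K/W
Total R = ΔT/Q = 307/1520 = 0.202 K/W
R_cellular glass = R_total − R_other = 0.202 K/W
k = L/(R·A) = 0.13/(0.202×14.8)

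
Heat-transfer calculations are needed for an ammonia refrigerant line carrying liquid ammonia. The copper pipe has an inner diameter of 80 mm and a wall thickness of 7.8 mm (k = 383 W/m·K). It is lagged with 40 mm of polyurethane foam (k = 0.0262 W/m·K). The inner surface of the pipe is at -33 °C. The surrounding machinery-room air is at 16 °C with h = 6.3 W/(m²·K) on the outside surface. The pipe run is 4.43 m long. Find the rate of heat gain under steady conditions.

Cylindrical conduction, so R = ln(r₂/r₁)/(2πkL) per layer, in series:
R_copper pipe wall = ln(47.8/40)/(2π×383×4.43) = 1.671×10^-5 K/W
R_polyurethane foam = ln(87.8/47.8)/(2π×0.0262×4.43) = 0.8338 K/W
R_outer film = 1/(h_o·2πr_oL) = 1/(6.3×2π×0.0878×4.43) = 0.06495 K/W
R_total = 0.8987 K/W
Q = ΔT/R_total = 49/0.8987

Q ≈ 54.5 W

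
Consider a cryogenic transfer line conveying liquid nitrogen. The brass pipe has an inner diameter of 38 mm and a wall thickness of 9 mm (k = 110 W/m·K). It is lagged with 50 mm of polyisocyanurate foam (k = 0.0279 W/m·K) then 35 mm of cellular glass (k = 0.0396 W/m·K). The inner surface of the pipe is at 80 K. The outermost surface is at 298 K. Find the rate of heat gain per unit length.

Per-layer cylindrical resistances, series-summed:
R_brass pipe wall = ln(28/19)/(2π×110×1) = 5.61×10^-4 K/W
R_polyisocyanurate foam = ln(78/28)/(2π×0.0279×1) = 5.844 K/W
R_cellular glass = ln(113/78)/(2π×0.0396×1) = 1.49 K/W
R_total = 7.335 K/W
Q = ΔT/R_total = 218/7.335

q′ ≈ 29.7 W/m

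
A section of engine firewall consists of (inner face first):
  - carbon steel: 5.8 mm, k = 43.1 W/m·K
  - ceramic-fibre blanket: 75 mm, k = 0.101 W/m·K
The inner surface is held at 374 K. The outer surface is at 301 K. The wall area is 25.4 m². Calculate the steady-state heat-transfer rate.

Thermal resistances in series:
R_carbon steel = L/(kA) = 0.0058/(43.1×25.4) = 5.298×10^-6 K/W
R_ceramic-fibre blanket = L/(kA) = 0.075/(0.101×25.4) = 0.02924 K/W
R_total = 0.02924 K/W
Q = ΔT / R_total = 73 / 0.02924

Q ≈ 2500 W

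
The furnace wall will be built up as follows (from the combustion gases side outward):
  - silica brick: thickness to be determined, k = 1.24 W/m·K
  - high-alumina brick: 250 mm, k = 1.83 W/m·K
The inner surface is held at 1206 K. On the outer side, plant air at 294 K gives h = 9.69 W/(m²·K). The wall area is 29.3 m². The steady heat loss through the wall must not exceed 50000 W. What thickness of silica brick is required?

Series thermal resistances:
R_high-alumina brick = L/(kA) = 0.25/(1.83×29.3) = 0.004663 K/W
R_outer film = 1/(h_o·A) = 1/(9.69×29.3) = 0.003522 K/W
Sum of the known resistances R_other = 0.008185 K/W
Required total resistance R_tot = ΔT/Q_allow = 912/50000 = 0.01824 K/W
R_silica brick = R_tot − R_other = 0.01006 K/W
L = R·k·A = 0.01006×1.24×29.3

L ≈ 365 mm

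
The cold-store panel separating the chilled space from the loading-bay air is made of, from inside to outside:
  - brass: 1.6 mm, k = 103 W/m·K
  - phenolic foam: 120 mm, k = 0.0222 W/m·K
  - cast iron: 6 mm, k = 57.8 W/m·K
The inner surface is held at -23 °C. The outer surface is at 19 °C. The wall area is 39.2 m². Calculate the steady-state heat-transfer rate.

Series thermal resistances:
R_brass = L/(kA) = 0.0016/(103×39.2) = 3.963×10^-7 K/W
R_phenolic foam = L/(kA) = 0.12/(0.0222×39.2) = 0.1379 K/W
R_cast iron = L/(kA) = 0.006/(57.8×39.2) = 2.648×10^-6 K/W
R_total = 0.1379 K/W
Q = ΔT / R_total = 42 / 0.1379

Q ≈ 305 W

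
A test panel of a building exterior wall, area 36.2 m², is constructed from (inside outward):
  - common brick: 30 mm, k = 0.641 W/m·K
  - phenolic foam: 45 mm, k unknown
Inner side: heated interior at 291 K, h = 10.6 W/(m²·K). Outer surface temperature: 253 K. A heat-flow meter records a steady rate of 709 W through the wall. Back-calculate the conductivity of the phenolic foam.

Model the wall as resistances in series:
R_inner film = 1/(h_i·A) = 1/(10.6×36.2) = 0.002606 K/W
R_common brick = L/(kA) = 0.03/(0.641×36.2) = 0.001293 K/W
Sum of known resistances R_other = 0.003899 K/W
Total R = ΔT/Q = 38/709 = 0.0536 K/W
R_phenolic foam = R_total − R_other = 0.0497 K/W
k = L/(R·A) = 0.045/(0.0497×36.2)

k ≈ 0.025 W/(m·K)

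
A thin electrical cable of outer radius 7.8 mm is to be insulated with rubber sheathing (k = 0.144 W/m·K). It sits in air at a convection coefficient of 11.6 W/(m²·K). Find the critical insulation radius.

r_cr ≈ 12.4 mm

For a cylinder r_cr = k/h = 0.144/11.6
r_cr = 12.4 mm; since the bare radius (7.8 mm) is below r_cr, adding a thin layer of insulation will *increase* heat loss.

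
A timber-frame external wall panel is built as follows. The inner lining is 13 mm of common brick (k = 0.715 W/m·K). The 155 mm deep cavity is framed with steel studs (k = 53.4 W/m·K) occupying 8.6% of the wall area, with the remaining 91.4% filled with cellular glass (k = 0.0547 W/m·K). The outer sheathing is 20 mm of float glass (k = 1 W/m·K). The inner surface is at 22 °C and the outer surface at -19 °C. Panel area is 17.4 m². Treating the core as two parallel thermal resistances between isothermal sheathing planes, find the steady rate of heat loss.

Sheathing layers in series; stud and cavity paths in parallel between them.
R_inner = 0.013/(0.715×17.4) = 0.001045 K/W
R_stud  = 0.155/(53.4×0.086×17.4) = 0.00194 K/W
R_cav   = 0.155/(0.0547×0.914×17.4) = 0.1782 K/W
1/R_core = 1/R_stud + 1/R_cav → R_core = 0.001919 K/W
R_outer = 0.02/(1×17.4) = 0.001149 K/W
R_total = 0.004113 K/W
Q = ΔT/R_total = 41/0.004113

Q ≈ 9970 W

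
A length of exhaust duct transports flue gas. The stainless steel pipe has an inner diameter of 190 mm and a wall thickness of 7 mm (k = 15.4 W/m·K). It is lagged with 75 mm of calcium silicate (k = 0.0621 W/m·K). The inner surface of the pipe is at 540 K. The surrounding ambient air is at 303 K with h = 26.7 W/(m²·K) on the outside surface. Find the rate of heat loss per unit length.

Per-layer cylindrical resistances, series-summed:
R_stainless steel pipe wall = ln(102/95)/(2π×15.4×1) = 7.348×10^-4 K/W
R_calcium silicate = ln(177/102)/(2π×0.0621×1) = 1.413 K/W
R_outer film = 1/(h_o·2πr_oL) = 1/(26.7×2π×0.177×1) = 0.03368 K/W
R_total = 1.447 K/W
Q = ΔT/R_total = 237/1.447

q′ ≈ 164 W/m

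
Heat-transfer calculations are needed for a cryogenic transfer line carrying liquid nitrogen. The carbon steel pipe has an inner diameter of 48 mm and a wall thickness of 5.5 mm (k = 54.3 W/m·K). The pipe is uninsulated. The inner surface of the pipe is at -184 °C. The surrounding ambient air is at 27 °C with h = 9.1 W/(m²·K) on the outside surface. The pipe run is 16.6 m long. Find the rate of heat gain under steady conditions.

Q ≈ 5900 W

For a radial system each layer contributes R = ln(r_out/r_in)/(2πkL); films add R = 1/(hA).
R_carbon steel pipe wall = ln(29.5/24)/(2π×54.3×16.6) = 3.643×10^-5 K/W
R_outer film = 1/(h_o·2πr_oL) = 1/(9.1×2π×0.0295×16.6) = 0.03571 K/W
R_total = 0.03575 K/W
Q = ΔT/R_total = 211/0.03575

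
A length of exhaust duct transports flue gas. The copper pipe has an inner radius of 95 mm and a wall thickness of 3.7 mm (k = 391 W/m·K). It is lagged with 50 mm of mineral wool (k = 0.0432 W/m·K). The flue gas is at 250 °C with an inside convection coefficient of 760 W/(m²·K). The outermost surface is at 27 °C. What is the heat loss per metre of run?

q′ ≈ 147 W/m

For a radial system each layer contributes R = ln(r_out/r_in)/(2πkL); films add R = 1/(hA).
R_inner film = 1/(h_i·2πr₁L) = 1/(760×2π×0.095×1) = 0.002204 K/W
R_copper pipe wall = ln(98.7/95)/(2π×391×1) = 1.555×10^-5 K/W
R_mineral wool = ln(148.7/98.7)/(2π×0.0432×1) = 1.51 K/W
R_total = 1.512 K/W
Q = ΔT/R_total = 223/1.512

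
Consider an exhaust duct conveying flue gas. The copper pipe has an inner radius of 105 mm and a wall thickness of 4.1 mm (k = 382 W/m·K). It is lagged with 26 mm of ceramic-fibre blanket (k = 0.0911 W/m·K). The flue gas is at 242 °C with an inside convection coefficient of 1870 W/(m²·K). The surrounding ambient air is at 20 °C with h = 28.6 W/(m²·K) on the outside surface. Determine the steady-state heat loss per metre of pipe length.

q′ ≈ 534 W/m

Treating each annulus and film as a series resistance:
R_inner film = 1/(h_i·2πr₁L) = 1/(1870×2π×0.105×1) = 8.106×10^-4 K/W
R_copper pipe wall = ln(109.1/105)/(2π×382×1) = 1.596×10^-5 K/W
R_ceramic-fibre blanket = ln(135.1/109.1)/(2π×0.0911×1) = 0.3734 K/W
R_outer film = 1/(h_o·2πr_oL) = 1/(28.6×2π×0.1351×1) = 0.04119 K/W
R_total = 0.4154 K/W
Q = ΔT/R_total = 222/0.4154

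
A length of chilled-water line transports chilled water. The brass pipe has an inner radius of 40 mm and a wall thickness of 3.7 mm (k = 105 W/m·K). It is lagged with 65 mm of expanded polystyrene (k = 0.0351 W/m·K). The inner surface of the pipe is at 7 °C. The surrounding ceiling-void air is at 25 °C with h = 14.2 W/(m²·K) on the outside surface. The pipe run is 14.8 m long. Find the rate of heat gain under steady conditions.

For a radial system each layer contributes R = ln(r_out/r_in)/(2πkL); films add R = 1/(hA).
R_brass pipe wall = ln(43.7/40)/(2π×105×14.8) = 9.061×10^-6 K/W
R_expanded polystyrene = ln(108.7/43.7)/(2π×0.0351×14.8) = 0.2792 K/W
R_outer film = 1/(h_o·2πr_oL) = 1/(14.2×2π×0.1087×14.8) = 0.006967 K/W
R_total = 0.2862 K/W
Q = ΔT/R_total = 18/0.2862

Q ≈ 62.9 W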